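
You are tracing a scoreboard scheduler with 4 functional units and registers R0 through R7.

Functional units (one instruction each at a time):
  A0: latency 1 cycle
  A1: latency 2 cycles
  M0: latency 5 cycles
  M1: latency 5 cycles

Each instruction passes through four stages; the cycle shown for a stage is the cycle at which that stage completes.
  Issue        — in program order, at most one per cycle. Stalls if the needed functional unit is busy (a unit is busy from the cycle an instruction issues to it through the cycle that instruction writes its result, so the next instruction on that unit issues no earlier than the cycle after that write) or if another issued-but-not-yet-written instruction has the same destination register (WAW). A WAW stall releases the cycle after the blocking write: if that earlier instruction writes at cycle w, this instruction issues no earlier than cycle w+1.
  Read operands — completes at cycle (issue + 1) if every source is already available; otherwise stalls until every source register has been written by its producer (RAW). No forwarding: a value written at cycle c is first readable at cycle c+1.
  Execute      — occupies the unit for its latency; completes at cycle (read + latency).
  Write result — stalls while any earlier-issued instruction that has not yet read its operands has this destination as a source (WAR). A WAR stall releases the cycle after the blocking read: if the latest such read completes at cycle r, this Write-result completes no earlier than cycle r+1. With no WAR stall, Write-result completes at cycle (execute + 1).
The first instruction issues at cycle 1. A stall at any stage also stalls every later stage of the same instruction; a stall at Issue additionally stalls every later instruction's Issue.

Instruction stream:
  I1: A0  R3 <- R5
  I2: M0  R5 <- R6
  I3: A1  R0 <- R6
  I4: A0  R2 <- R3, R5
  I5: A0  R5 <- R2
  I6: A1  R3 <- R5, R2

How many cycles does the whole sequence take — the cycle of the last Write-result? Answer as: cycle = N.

[I1] 1/2/3/4
[I2] 2/3/8/9
[I3] 3/4/6/7
[I4] 5/10/11/12  (struct: A0 busy until I1 writes@4; RAW R5: wait I2 write@9)
[I5] 13/14/15/16  (struct: A0 busy until I4 writes@12)
[I6] 14/17/19/20  (RAW R5: wait I5 write@16)

cycle = 20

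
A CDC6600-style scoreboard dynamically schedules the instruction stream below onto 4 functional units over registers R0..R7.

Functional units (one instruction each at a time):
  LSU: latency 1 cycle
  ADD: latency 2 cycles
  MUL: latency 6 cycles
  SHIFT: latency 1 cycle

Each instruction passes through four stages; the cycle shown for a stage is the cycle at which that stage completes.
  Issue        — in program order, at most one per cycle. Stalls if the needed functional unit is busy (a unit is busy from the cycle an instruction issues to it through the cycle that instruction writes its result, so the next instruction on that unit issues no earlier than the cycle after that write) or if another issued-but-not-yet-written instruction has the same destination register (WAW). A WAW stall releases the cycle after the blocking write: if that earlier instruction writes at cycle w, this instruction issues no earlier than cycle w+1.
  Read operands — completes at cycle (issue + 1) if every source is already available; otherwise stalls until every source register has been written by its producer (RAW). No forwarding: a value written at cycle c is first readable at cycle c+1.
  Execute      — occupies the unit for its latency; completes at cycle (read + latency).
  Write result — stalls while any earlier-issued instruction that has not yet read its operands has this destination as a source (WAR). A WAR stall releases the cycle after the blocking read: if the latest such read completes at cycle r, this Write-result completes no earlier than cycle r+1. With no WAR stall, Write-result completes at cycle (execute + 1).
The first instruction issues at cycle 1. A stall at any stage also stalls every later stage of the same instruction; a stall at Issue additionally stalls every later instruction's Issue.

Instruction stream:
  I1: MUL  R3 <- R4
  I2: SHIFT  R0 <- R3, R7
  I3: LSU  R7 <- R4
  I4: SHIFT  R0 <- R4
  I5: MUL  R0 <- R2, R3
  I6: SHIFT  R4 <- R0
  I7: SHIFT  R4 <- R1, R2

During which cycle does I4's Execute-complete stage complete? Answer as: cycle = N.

cycle = 15

[1] I1→MUL
[2] I1 RO; I2→SHIFT
[3] I3→LSU
[4] I3 RO
[5] I3 EX
[8] I1 EX
[9] I1 WR R3
[10] I2 RO
[11] I2 EX; I3 WR R7
[12] I2 WR R0
[13] I4→SHIFT
[14] I4 RO
[15] I4 EX
[16] I4 WR R0
[17] I5→MUL
[18] I5 RO; I6→SHIFT
[24] I5 EX
[25] I5 WR R0
[26] I6 RO
[27] I6 EX
[28] I6 WR R4
[29] I7→SHIFT
[30] I7 RO
[31] I7 EX
[32] I7 WR R4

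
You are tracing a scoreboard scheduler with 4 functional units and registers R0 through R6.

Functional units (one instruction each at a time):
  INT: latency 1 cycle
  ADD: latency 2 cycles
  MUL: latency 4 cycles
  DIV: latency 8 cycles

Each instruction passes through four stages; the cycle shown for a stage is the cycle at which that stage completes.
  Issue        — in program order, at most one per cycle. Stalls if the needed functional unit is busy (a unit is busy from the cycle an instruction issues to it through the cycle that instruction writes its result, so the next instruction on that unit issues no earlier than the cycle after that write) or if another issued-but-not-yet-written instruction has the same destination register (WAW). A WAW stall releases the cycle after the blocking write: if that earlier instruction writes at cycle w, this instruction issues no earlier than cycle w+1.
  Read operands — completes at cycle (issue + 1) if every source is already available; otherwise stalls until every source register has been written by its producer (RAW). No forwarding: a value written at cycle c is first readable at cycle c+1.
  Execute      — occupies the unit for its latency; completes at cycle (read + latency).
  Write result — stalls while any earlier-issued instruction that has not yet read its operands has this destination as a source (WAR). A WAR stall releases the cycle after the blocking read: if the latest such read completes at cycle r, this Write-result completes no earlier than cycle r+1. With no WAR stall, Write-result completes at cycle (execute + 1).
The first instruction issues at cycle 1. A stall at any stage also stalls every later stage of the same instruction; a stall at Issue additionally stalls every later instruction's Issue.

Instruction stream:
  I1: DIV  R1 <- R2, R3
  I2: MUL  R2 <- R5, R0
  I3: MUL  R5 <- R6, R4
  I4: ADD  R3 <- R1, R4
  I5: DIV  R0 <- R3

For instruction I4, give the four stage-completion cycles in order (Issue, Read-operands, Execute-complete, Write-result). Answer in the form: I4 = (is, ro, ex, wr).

  I1 | 1 | 2 | 10 | 11
  I2 | 2 | 3 | 7 | 8
  I3 | 9 | 10 | 14 | 15   struct: MUL busy until I2 writes@8
  I4 | 10 | 12 | 14 | 15   RAW R1: wait I1 write@11
  I5 | 12 | 16 | 24 | 25   struct: DIV busy until I1 writes@11 · RAW R3: wait I4 write@15

I4 = (10, 12, 14, 15)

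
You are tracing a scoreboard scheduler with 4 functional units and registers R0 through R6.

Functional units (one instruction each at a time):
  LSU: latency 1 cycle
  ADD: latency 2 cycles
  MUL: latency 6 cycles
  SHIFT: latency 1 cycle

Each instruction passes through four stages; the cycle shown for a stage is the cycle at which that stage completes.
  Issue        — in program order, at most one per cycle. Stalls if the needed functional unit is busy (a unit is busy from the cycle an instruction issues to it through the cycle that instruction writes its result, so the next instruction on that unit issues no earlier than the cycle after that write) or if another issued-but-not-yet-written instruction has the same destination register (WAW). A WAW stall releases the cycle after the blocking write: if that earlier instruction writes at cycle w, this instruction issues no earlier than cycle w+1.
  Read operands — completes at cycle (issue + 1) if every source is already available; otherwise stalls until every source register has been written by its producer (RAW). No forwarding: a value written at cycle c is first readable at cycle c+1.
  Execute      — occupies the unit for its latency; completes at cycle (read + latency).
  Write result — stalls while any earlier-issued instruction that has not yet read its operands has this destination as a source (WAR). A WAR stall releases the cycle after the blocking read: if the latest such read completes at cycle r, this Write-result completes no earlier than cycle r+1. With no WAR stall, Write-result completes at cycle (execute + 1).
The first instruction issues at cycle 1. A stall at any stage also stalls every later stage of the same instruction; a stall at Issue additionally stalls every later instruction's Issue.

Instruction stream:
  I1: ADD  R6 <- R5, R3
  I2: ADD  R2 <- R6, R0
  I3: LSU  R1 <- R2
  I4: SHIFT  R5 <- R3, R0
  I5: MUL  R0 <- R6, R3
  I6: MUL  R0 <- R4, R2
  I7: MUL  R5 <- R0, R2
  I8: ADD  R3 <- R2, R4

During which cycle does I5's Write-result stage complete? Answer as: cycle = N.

t=1  I1→ADD
t=2  I1 RO
t=4  I1 EX
t=5  I1 WR R6
t=6  I2→ADD
t=7  I2 RO · I3→LSU
t=8  I4→SHIFT
t=9  I2 EX · I4 RO · I5→MUL
t=10  I2 WR R2 · I4 EX · I5 RO
t=11  I3 RO · I4 WR R5
t=12  I3 EX
t=13  I3 WR R1
t=16  I5 EX
t=17  I5 WR R0
t=18  I6→MUL
t=19  I6 RO
t=25  I6 EX
t=26  I6 WR R0
t=27  I7→MUL
t=28  I7 RO · I8→ADD
t=29  I8 RO
t=31  I8 EX
t=32  I8 WR R3
t=34  I7 EX
t=35  I7 WR R5

cycle = 17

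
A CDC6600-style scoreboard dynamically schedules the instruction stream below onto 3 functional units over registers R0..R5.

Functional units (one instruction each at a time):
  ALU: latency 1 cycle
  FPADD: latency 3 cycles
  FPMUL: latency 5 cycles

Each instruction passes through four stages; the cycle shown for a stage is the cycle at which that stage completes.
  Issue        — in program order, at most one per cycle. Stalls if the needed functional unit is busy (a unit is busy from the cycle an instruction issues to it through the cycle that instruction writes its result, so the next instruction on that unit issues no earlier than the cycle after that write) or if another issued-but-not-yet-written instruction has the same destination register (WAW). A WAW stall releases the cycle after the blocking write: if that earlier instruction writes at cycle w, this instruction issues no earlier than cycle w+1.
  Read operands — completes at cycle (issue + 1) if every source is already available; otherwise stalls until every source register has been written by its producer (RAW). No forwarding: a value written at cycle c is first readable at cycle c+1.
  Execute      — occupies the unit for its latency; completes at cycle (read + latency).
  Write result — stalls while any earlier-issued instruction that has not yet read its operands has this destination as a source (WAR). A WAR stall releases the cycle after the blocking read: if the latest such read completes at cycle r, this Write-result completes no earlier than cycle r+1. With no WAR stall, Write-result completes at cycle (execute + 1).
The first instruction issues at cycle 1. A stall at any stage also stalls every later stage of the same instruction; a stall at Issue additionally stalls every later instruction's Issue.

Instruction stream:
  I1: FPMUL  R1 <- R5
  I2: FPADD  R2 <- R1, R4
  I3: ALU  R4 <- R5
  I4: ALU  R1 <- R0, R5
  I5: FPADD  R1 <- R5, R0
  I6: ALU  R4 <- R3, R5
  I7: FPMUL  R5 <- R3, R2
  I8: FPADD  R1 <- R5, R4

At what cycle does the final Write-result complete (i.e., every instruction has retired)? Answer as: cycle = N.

I1  is:1  ro:2  ex:7  wr:8
I2  is:2  ro:9  ex:12  wr:13  — RAW R1: wait I1 write@8
I3  is:3  ro:4  ex:5  wr:10  — WAR R4: wait I2 read@9
I4  is:11  ro:12  ex:13  wr:14  — struct: ALU busy until I3 writes@10
I5  is:15  ro:16  ex:19  wr:20  — WAW R1: wait I4 write@14
I6  is:16  ro:17  ex:18  wr:19
I7  is:17  ro:18  ex:23  wr:24
I8  is:21  ro:25  ex:28  wr:29  — struct: FPADD busy until I5 writes@20, RAW R5: wait I7 write@24

cycle = 29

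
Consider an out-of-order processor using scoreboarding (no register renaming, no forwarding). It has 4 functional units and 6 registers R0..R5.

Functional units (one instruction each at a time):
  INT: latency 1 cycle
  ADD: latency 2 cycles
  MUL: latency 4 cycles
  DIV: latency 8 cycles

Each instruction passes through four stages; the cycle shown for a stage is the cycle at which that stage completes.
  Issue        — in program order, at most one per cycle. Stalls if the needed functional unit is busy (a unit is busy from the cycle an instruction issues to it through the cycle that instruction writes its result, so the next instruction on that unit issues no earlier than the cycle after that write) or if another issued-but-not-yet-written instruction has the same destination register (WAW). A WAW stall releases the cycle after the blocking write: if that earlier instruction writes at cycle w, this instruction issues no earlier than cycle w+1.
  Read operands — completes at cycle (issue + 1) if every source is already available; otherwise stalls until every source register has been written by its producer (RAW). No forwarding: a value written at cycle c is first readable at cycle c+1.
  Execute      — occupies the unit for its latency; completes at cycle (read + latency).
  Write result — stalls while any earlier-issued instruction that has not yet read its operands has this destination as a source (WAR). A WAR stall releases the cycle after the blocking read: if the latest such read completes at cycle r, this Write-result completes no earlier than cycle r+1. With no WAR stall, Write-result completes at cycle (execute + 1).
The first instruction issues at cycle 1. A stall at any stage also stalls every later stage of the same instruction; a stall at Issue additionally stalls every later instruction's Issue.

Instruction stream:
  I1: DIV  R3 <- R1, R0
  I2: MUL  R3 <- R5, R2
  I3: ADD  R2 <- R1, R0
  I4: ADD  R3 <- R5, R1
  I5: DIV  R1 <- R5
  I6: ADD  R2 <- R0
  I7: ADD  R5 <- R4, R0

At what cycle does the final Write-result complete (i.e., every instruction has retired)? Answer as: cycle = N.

cycle = 33

t=1  issue I1 (DIV)
t=2  I1 read-ops
t=10  I1 finished on DIV
t=11  I1→R3
t=12  issue I2 (MUL)
t=13  I2 read-ops; issue I3 (ADD)
t=14  I3 read-ops
t=16  I3 finished on ADD
t=17  I2 finished on MUL; I3→R2
t=18  I2→R3
t=19  issue I4 (ADD)
t=20  I4 read-ops; issue I5 (DIV)
t=21  I5 read-ops
t=22  I4 finished on ADD
t=23  I4→R3
t=24  issue I6 (ADD)
t=25  I6 read-ops
t=27  I6 finished on ADD
t=28  I6→R2
t=29  I5 finished on DIV; issue I7 (ADD)
t=30  I5→R1; I7 read-ops
t=32  I7 finished on ADD
t=33  I7→R5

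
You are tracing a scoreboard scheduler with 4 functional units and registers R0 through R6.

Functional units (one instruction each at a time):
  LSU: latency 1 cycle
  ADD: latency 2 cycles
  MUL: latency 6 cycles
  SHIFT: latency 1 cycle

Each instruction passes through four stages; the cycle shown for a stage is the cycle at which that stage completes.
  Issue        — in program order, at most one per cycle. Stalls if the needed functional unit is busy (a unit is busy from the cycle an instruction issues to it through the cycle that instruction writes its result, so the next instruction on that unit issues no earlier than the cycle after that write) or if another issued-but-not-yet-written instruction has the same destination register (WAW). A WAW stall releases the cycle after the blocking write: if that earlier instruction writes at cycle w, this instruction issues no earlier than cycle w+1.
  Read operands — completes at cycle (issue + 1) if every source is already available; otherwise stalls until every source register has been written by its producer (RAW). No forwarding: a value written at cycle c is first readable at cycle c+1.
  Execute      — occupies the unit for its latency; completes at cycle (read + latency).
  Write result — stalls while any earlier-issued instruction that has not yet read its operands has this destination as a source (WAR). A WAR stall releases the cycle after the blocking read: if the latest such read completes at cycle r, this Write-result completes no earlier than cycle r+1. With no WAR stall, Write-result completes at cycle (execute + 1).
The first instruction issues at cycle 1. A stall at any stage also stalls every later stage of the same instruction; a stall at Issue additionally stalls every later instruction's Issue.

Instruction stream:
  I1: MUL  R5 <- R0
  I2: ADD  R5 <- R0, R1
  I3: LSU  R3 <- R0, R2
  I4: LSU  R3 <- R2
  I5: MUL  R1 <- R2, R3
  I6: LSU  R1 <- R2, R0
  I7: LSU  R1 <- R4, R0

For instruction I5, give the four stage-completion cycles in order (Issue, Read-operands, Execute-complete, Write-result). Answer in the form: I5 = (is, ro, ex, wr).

I5 = (16, 19, 25, 26)

cycle 1: I1→MUL
cycle 2: I1 RO
cycle 8: I1 EX
cycle 9: I1 WR R5
cycle 10: I2→ADD
cycle 11: I2 RO · I3→LSU
cycle 12: I3 RO
cycle 13: I2 EX · I3 EX
cycle 14: I2 WR R5 · I3 WR R3
cycle 15: I4→LSU
cycle 16: I4 RO · I5→MUL
cycle 17: I4 EX
cycle 18: I4 WR R3
cycle 19: I5 RO
cycle 25: I5 EX
cycle 26: I5 WR R1
cycle 27: I6→LSU
cycle 28: I6 RO
cycle 29: I6 EX
cycle 30: I6 WR R1
cycle 31: I7→LSU
cycle 32: I7 RO
cycle 33: I7 EX
cycle 34: I7 WR R1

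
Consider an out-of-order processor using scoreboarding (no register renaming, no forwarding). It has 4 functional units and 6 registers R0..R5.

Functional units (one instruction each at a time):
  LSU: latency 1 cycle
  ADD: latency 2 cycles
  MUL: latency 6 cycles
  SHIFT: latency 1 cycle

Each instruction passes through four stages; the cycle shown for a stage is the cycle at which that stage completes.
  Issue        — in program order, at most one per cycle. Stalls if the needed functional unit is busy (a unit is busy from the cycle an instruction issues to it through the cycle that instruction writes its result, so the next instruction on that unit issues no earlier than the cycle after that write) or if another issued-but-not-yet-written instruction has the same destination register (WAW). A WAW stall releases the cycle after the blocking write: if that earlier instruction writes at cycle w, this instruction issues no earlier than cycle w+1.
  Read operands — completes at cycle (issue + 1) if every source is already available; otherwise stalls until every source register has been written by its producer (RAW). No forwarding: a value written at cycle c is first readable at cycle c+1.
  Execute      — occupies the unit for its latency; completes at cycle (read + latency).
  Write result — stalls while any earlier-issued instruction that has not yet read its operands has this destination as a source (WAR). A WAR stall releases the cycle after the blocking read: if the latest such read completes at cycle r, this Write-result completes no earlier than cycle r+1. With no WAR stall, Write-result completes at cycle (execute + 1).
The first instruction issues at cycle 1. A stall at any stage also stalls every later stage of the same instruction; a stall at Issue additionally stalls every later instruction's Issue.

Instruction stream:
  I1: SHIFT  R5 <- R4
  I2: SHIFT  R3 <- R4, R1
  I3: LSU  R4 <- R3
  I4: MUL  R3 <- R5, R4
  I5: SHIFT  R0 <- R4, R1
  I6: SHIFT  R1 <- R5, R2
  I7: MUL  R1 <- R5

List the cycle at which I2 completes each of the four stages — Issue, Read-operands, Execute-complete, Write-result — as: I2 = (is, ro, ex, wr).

c1: I1 dispatched to SHIFT
c2: I1 operands ready
c3: I1 complete
c4: R5←I1
c5: I2 dispatched to SHIFT
c6: I2 operands ready, I3 dispatched to LSU
c7: I2 complete
c8: R3←I2
c9: I3 operands ready, I4 dispatched to MUL
c10: I3 complete, I5 dispatched to SHIFT
c11: R4←I3
c12: I4 operands ready, I5 operands ready
c13: I5 complete
c14: R0←I5
c15: I6 dispatched to SHIFT
c16: I6 operands ready
c17: I6 complete
c18: I4 complete, R1←I6
c19: R3←I4
c20: I7 dispatched to MUL
c21: I7 operands ready
c27: I7 complete
c28: R1←I7

I2 = (5, 6, 7, 8)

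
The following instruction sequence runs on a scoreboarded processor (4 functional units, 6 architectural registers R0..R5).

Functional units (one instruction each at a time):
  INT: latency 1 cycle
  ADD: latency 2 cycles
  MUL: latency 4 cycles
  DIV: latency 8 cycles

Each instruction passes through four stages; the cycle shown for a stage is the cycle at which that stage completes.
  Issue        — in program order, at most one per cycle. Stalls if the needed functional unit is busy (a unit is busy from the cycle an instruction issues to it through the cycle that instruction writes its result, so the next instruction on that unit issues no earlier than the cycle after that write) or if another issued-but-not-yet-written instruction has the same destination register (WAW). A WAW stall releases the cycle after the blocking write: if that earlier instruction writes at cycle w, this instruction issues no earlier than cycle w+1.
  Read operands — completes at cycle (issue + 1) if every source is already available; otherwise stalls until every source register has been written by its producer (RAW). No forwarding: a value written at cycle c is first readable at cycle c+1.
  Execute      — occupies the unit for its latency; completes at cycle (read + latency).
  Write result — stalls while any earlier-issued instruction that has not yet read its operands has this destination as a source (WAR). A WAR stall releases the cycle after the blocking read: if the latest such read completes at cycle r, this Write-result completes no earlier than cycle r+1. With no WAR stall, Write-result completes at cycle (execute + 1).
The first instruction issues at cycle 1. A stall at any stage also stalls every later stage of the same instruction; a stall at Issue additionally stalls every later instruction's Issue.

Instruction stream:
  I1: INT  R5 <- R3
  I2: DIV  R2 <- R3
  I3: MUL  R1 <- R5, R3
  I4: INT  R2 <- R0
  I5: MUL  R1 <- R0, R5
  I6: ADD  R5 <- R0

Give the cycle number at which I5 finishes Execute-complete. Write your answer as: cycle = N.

cycle = 19

cycle 1: issue I1 (INT)
cycle 2: I1 read-ops | issue I2 (DIV)
cycle 3: I1 finished on INT | I2 read-ops | issue I3 (MUL)
cycle 4: I1→R5
cycle 5: I3 read-ops
cycle 9: I3 finished on MUL
cycle 10: I3→R1
cycle 11: I2 finished on DIV
cycle 12: I2→R2
cycle 13: issue I4 (INT)
cycle 14: I4 read-ops | issue I5 (MUL)
cycle 15: I4 finished on INT | I5 read-ops | issue I6 (ADD)
cycle 16: I4→R2 | I6 read-ops
cycle 18: I6 finished on ADD
cycle 19: I5 finished on MUL | I6→R5
cycle 20: I5→R1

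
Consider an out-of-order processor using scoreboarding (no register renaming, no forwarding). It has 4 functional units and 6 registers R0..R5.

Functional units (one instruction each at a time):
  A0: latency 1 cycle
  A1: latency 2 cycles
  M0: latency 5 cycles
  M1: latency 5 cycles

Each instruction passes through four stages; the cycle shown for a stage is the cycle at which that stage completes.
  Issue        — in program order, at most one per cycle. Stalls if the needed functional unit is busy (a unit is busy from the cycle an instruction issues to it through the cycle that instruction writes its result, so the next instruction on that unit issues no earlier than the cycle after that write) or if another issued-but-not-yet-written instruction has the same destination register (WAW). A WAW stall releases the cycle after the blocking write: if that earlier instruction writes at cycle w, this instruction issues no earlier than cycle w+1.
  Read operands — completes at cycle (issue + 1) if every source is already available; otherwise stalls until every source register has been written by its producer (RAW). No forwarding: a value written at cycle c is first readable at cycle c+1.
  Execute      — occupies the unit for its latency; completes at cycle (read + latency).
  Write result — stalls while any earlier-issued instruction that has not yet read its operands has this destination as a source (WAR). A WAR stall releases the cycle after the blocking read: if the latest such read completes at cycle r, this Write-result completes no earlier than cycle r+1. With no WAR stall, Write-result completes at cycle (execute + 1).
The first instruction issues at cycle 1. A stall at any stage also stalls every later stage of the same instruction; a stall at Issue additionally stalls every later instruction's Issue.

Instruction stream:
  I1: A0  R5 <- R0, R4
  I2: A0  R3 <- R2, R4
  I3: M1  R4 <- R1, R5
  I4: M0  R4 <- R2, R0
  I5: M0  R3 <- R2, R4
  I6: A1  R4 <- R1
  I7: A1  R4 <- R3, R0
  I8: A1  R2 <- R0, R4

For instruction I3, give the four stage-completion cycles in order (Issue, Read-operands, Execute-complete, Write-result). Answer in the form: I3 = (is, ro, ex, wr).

I3 = (6, 7, 12, 13)

cycle 1: I1→A0
cycle 2: I1 RO
cycle 3: I1 EX
cycle 4: I1 WR R5
cycle 5: I2→A0
cycle 6: I2 RO | I3→M1
cycle 7: I2 EX | I3 RO
cycle 8: I2 WR R3
cycle 12: I3 EX
cycle 13: I3 WR R4
cycle 14: I4→M0
cycle 15: I4 RO
cycle 20: I4 EX
cycle 21: I4 WR R4
cycle 22: I5→M0
cycle 23: I5 RO | I6→A1
cycle 24: I6 RO
cycle 26: I6 EX
cycle 27: I6 WR R4
cycle 28: I5 EX | I7→A1
cycle 29: I5 WR R3
cycle 30: I7 RO
cycle 32: I7 EX
cycle 33: I7 WR R4
cycle 34: I8→A1
cycle 35: I8 RO
cycle 37: I8 EX
cycle 38: I8 WR R2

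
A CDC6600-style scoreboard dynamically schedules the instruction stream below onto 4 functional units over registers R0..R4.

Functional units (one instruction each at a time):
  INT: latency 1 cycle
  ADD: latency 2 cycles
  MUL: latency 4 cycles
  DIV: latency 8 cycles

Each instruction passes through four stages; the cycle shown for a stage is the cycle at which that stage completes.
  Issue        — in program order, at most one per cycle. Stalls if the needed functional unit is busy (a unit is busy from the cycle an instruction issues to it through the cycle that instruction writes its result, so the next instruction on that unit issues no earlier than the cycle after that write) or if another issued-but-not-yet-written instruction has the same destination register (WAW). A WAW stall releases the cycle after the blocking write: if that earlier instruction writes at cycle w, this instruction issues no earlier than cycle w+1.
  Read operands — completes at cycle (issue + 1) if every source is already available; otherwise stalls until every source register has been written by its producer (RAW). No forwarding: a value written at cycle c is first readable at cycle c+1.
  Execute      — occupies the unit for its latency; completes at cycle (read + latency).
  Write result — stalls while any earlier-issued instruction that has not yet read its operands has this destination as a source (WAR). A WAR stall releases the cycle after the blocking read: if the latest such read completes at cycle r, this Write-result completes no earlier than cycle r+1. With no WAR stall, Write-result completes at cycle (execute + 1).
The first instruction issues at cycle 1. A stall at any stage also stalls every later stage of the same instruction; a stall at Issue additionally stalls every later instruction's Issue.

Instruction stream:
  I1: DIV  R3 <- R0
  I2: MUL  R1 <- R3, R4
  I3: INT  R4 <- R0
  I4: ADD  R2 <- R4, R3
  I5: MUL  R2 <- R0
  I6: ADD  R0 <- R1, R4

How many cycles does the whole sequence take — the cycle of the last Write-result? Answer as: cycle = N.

I1: IS=1 RO=2 EX=10 WR=11
I2: IS=2 RO=12 EX=16 WR=17  [RAW R3: wait I1 write@11]
I3: IS=3 RO=4 EX=5 WR=13  [WAR R4: wait I2 read@12]
I4: IS=4 RO=14 EX=16 WR=17  [RAW R4: wait I3 write@13]
I5: IS=18 RO=19 EX=23 WR=24  [WAW R2: wait I4 write@17]
I6: IS=19 RO=20 EX=22 WR=23

cycle = 24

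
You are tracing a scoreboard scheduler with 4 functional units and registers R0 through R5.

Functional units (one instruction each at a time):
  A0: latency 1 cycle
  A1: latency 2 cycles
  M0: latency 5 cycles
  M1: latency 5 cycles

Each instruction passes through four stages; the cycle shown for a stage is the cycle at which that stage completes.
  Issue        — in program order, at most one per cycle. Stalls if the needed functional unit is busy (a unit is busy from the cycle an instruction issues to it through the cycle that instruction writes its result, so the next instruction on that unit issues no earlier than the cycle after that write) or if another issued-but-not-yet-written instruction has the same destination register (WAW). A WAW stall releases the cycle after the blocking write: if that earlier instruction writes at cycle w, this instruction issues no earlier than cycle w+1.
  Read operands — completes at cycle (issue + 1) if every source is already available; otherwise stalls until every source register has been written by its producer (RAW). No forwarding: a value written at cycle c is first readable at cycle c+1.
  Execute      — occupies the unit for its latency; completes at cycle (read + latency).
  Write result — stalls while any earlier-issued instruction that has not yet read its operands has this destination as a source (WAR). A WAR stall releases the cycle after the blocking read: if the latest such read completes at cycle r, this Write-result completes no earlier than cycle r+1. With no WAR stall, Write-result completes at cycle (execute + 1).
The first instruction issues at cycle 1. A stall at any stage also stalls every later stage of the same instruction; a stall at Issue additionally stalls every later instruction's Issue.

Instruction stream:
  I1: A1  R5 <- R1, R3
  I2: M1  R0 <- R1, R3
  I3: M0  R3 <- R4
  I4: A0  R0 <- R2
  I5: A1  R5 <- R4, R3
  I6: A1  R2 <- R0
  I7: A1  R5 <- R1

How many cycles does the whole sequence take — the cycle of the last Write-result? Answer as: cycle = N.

cycle = 25

  I1 | 1 | 2 | 4 | 5
  I2 | 2 | 3 | 8 | 9
  I3 | 3 | 4 | 9 | 10
  I4 | 10 | 11 | 12 | 13   WAW R0: wait I2 write@9
  I5 | 11 | 12 | 14 | 15
  I6 | 16 | 17 | 19 | 20   struct: A1 busy until I5 writes@15
  I7 | 21 | 22 | 24 | 25   struct: A1 busy until I6 writes@20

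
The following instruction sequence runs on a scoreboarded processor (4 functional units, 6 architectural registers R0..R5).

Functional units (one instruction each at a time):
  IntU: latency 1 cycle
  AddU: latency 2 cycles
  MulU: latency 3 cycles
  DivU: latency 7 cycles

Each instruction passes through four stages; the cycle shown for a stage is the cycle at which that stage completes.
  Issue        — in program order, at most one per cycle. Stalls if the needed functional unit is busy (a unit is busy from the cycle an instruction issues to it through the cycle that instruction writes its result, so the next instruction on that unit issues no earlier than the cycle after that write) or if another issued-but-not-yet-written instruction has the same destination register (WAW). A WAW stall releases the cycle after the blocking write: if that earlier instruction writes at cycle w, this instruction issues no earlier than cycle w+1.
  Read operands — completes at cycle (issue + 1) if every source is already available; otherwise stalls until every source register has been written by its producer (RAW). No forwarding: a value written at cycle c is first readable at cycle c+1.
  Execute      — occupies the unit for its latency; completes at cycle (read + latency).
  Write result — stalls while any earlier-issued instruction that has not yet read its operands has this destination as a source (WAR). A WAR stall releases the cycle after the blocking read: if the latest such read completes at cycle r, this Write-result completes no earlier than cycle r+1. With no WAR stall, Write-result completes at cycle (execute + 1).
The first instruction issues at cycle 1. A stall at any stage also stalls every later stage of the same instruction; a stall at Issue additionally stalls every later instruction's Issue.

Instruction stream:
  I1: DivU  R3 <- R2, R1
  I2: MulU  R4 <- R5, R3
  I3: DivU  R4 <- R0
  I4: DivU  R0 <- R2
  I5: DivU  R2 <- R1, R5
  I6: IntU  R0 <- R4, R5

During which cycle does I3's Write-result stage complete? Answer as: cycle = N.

cycle = 25

[I1] 1/2/9/10
[I2] 2/11/14/15  (RAW R3: wait I1 write@10)
[I3] 16/17/24/25  (WAW R4: wait I2 write@15)
[I4] 26/27/34/35  (struct: DivU busy until I3 writes@25)
[I5] 36/37/44/45  (struct: DivU busy until I4 writes@35)
[I6] 37/38/39/40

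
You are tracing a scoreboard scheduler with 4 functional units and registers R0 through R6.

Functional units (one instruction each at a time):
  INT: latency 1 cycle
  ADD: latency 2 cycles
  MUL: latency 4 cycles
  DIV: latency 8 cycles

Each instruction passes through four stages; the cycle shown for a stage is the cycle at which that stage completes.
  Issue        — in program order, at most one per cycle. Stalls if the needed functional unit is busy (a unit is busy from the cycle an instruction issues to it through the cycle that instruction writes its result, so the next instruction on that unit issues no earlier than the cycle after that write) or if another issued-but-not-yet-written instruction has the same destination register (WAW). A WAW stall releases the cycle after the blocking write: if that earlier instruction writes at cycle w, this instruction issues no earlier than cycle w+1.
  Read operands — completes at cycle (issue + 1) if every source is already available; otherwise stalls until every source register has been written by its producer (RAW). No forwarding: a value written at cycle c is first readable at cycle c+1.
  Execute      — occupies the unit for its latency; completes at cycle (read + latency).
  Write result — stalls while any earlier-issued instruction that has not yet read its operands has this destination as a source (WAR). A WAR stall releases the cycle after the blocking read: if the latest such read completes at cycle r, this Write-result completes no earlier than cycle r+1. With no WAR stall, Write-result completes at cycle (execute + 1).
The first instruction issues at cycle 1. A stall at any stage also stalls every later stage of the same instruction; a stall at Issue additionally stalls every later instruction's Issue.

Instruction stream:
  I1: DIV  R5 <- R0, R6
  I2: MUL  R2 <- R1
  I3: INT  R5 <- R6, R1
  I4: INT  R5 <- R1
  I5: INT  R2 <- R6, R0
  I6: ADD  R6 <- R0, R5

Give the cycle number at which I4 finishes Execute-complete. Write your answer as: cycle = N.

cycle = 18

I1: IS=1 RO=2 EX=10 WR=11
I2: IS=2 RO=3 EX=7 WR=8
I3: IS=12 RO=13 EX=14 WR=15  [WAW R5: wait I1 write@11]
I4: IS=16 RO=17 EX=18 WR=19  [struct: INT busy until I3 writes@15]
I5: IS=20 RO=21 EX=22 WR=23  [struct: INT busy until I4 writes@19]
I6: IS=21 RO=22 EX=24 WR=25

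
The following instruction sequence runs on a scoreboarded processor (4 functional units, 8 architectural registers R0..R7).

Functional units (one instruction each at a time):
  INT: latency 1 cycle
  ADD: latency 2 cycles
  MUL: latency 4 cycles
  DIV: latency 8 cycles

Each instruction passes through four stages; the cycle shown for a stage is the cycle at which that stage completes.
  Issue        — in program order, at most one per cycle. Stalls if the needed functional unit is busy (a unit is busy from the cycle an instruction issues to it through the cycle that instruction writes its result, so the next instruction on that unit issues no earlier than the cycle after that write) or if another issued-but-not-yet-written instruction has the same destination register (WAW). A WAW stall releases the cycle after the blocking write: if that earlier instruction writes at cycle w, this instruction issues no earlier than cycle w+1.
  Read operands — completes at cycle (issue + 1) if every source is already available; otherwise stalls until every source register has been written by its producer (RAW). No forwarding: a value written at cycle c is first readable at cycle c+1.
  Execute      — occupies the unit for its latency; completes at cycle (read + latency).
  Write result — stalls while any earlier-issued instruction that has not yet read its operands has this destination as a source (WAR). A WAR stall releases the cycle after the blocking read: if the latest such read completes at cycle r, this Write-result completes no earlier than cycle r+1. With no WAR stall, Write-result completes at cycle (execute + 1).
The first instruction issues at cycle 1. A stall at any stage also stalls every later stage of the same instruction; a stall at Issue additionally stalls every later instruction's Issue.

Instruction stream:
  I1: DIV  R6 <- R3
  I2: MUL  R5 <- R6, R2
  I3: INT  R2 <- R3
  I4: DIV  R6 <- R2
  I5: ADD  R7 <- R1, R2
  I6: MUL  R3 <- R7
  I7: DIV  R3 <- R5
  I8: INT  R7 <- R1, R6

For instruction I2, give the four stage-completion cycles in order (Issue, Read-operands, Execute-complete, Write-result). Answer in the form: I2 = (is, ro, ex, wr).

I2 = (2, 12, 16, 17)

[I1] 1/2/10/11
[I2] 2/12/16/17  (RAW R6: wait I1 write@11)
[I3] 3/4/5/13  (WAR R2: wait I2 read@12)
[I4] 12/14/22/23  (struct: DIV busy until I1 writes@11; RAW R2: wait I3 write@13)
[I5] 13/14/16/17
[I6] 18/19/23/24  (struct: MUL busy until I2 writes@17)
[I7] 25/26/34/35  (WAW R3: wait I6 write@24)
[I8] 26/27/28/29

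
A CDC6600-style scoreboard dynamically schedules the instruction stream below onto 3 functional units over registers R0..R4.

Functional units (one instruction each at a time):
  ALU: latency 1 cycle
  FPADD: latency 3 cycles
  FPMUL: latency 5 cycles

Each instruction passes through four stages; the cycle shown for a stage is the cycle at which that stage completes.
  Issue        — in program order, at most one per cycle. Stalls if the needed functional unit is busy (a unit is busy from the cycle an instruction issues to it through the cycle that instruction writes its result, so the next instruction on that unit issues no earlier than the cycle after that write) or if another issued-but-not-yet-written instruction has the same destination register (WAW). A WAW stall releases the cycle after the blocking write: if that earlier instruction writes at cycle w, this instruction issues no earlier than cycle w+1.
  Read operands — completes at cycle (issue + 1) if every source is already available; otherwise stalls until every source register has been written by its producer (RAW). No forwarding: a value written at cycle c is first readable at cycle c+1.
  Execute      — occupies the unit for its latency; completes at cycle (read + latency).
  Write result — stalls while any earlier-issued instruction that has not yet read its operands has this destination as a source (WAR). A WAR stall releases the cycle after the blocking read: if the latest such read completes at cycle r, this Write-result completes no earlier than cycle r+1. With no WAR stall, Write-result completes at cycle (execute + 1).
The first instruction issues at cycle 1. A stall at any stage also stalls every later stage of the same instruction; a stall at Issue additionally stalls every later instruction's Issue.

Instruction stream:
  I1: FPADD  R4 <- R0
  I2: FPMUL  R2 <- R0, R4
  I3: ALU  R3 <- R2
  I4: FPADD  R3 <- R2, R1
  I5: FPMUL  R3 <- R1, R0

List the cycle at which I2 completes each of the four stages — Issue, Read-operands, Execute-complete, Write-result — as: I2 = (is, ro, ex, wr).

cycle 1: I1→FPADD
cycle 2: I1 RO, I2→FPMUL
cycle 3: I3→ALU
cycle 5: I1 EX
cycle 6: I1 WR R4
cycle 7: I2 RO
cycle 12: I2 EX
cycle 13: I2 WR R2
cycle 14: I3 RO
cycle 15: I3 EX
cycle 16: I3 WR R3
cycle 17: I4→FPADD
cycle 18: I4 RO
cycle 21: I4 EX
cycle 22: I4 WR R3
cycle 23: I5→FPMUL
cycle 24: I5 RO
cycle 29: I5 EX
cycle 30: I5 WR R3

I2 = (2, 7, 12, 13)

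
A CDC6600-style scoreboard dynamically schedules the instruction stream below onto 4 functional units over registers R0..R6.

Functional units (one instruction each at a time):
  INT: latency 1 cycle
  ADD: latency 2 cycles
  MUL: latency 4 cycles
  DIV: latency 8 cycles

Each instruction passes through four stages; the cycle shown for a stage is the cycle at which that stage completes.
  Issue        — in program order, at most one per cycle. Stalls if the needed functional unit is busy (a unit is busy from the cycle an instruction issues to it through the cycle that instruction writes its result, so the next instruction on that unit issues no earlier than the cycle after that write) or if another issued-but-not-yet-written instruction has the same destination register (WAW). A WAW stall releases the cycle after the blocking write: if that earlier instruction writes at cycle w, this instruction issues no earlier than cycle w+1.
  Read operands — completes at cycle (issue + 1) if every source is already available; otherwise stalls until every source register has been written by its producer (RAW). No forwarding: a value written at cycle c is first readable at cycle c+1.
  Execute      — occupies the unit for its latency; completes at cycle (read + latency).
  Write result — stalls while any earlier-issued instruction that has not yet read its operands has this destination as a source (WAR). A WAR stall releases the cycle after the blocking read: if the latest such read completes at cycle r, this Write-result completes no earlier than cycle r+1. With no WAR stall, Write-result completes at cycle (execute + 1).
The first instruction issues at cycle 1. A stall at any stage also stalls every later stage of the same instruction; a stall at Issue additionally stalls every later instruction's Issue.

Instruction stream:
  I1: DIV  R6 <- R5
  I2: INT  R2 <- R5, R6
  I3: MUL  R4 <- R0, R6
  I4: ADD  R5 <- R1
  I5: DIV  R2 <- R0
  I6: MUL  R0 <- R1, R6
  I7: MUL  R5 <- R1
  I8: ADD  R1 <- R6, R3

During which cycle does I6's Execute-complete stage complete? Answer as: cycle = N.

cycle = 23

I1  is:1  ro:2  ex:10  wr:11
I2  is:2  ro:12  ex:13  wr:14  — RAW R6: wait I1 write@11
I3  is:3  ro:12  ex:16  wr:17  — RAW R6: wait I1 write@11
I4  is:4  ro:5  ex:7  wr:13  — WAR R5: wait I2 read@12
I5  is:15  ro:16  ex:24  wr:25  — WAW R2: wait I2 write@14
I6  is:18  ro:19  ex:23  wr:24  — struct: MUL busy until I3 writes@17
I7  is:25  ro:26  ex:30  wr:31  — struct: MUL busy until I6 writes@24
I8  is:26  ro:27  ex:29  wr:30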